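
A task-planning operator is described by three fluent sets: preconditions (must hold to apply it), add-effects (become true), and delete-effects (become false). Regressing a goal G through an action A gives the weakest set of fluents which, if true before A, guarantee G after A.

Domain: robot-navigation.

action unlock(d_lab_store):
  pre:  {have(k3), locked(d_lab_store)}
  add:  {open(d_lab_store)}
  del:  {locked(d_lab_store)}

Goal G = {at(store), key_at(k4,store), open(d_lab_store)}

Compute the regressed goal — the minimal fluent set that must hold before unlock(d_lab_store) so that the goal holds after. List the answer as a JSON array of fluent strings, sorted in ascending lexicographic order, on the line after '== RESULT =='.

Compute (G \ add) ∪ pre:
  G ∩ del = {}  (empty — regression defined)
  G \ add = {at(store), key_at(k4,store), open(d_lab_store)} \ {open(d_lab_store)} = {at(store), key_at(k4,store)}
  ∪ pre   = {at(store), key_at(k4,store)} ∪ {have(k3), locked(d_lab_store)}
          = {at(store), have(k3), key_at(k4,store), locked(d_lab_store)}

== RESULT ==
["at(store)", "have(k3)", "key_at(k4,store)", "locked(d_lab_store)"]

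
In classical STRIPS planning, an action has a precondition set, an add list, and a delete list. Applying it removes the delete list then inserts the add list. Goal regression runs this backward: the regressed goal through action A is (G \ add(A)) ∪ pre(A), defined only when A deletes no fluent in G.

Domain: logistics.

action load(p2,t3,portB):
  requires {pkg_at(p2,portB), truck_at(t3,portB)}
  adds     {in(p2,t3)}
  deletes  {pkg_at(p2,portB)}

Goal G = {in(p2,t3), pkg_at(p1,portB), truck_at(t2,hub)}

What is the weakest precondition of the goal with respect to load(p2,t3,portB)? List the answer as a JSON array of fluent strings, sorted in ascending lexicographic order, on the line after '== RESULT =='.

Regress:
  G ∩ del = {}  (empty — regression defined)
  G \ add = {in(p2,t3), pkg_at(p1,portB), truck_at(t2,hub)} \ {in(p2,t3)} = {pkg_at(p1,portB), truck_at(t2,hub)}
  ∪ pre   = {pkg_at(p1,portB), truck_at(t2,hub)} ∪ {pkg_at(p2,portB), truck_at(t3,portB)}
          = {pkg_at(p1,portB), pkg_at(p2,portB), truck_at(t2,hub), truck_at(t3,portB)}

== RESULT ==
["pkg_at(p1,portB)", "pkg_at(p2,portB)", "truck_at(t2,hub)", "truck_at(t3,portB)"]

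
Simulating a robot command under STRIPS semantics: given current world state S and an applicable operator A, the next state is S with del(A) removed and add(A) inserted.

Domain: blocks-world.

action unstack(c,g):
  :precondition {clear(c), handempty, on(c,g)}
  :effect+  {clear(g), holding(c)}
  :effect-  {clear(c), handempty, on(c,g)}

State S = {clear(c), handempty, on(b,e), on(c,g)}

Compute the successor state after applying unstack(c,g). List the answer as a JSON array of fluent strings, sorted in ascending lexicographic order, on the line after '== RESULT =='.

Compute (S \ del) ∪ add:
  pre ⊆ S: {clear(c), handempty, on(c,g)} ⊆ S  — applicable
  S \ del = {on(b,e)}
  ∪ add   = {clear(g), holding(c), on(b,e)}

== RESULT ==
["clear(g)", "holding(c)", "on(b,e)"]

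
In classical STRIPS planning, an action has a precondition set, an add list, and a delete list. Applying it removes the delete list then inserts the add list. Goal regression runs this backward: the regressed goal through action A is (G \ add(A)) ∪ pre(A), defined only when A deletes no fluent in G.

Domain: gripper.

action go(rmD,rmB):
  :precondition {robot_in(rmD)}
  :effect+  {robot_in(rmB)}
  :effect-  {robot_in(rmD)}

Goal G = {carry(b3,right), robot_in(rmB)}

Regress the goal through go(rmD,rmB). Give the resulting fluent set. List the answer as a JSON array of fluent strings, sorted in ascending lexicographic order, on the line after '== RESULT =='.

Regress:
  G ∩ del = {}  (empty — regression defined)
  G \ add = {carry(b3,right), robot_in(rmB)} \ {robot_in(rmB)} = {carry(b3,right)}
  ∪ pre   = {carry(b3,right)} ∪ {robot_in(rmD)}
          = {carry(b3,right), robot_in(rmD)}

== RESULT ==
["carry(b3,right)", "robot_in(rmD)"]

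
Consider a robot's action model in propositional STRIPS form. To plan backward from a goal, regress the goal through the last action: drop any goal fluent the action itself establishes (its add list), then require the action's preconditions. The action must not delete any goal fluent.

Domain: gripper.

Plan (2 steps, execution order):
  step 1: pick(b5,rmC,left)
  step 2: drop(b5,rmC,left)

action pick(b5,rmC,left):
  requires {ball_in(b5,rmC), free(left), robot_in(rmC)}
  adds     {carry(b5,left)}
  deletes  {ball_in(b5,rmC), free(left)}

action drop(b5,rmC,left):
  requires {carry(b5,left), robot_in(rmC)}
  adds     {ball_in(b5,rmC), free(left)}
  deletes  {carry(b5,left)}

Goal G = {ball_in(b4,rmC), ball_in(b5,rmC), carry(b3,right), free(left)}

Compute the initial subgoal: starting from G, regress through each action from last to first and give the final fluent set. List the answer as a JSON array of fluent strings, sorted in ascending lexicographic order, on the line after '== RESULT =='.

Work backward from the goal:
  through step 2 (drop(b5,rmC,left)): drop {ball_in(b5,rmC), free(left)}, keep {ball_in(b4,rmC), carry(b3,right)}, require {carry(b5,left), robot_in(rmC)}
    → {ball_in(b4,rmC), carry(b3,right), carry(b5,left), robot_in(rmC)}
  through step 1 (pick(b5,rmC,left)): drop {carry(b5,left)}, keep {ball_in(b4,rmC), carry(b3,right), robot_in(rmC)}, require {ball_in(b5,rmC), free(left), robot_in(rmC)}
    → {ball_in(b4,rmC), ball_in(b5,rmC), carry(b3,right), free(left), robot_in(rmC)}

== RESULT ==
["ball_in(b4,rmC)", "ball_in(b5,rmC)", "carry(b3,right)", "free(left)", "robot_in(rmC)"]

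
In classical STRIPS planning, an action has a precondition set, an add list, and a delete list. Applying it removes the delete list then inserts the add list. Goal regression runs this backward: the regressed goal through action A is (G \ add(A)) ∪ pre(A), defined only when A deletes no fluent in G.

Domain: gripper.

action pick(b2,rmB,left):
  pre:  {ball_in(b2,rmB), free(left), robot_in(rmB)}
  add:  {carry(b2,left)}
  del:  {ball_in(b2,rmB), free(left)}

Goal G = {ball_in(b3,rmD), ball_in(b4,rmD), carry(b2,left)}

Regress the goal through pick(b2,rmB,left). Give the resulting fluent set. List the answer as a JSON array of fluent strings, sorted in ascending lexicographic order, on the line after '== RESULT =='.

Regress:
  G ∩ del = {}  (empty — regression defined)
  G \ add = {ball_in(b3,rmD), ball_in(b4,rmD), carry(b2,left)} \ {carry(b2,left)} = {ball_in(b3,rmD), ball_in(b4,rmD)}
  ∪ pre   = {ball_in(b3,rmD), ball_in(b4,rmD)} ∪ {ball_in(b2,rmB), free(left), robot_in(rmB)}
          = {ball_in(b2,rmB), ball_in(b3,rmD), ball_in(b4,rmD), free(left), robot_in(rmB)}

== RESULT ==
["ball_in(b2,rmB)", "ball_in(b3,rmD)", "ball_in(b4,rmD)", "free(left)", "robot_in(rmB)"]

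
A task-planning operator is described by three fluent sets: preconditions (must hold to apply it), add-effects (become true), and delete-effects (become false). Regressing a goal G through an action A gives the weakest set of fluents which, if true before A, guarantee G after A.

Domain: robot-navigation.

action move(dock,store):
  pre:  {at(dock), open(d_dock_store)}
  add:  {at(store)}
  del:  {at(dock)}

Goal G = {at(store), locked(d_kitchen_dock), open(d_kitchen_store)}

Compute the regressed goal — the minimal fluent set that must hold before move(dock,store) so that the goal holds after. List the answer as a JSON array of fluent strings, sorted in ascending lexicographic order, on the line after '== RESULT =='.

Regress:
  G ∩ del = {}  (empty — regression defined)
  G \ add = {at(store), locked(d_kitchen_dock), open(d_kitchen_store)} \ {at(store)} = {locked(d_kitchen_dock), open(d_kitchen_store)}
  ∪ pre   = {locked(d_kitchen_dock), open(d_kitchen_store)} ∪ {at(dock), open(d_dock_store)}
          = {at(dock), locked(d_kitchen_dock), open(d_dock_store), open(d_kitchen_store)}

== RESULT ==
["at(dock)", "locked(d_kitchen_dock)", "open(d_dock_store)", "open(d_kitchen_store)"]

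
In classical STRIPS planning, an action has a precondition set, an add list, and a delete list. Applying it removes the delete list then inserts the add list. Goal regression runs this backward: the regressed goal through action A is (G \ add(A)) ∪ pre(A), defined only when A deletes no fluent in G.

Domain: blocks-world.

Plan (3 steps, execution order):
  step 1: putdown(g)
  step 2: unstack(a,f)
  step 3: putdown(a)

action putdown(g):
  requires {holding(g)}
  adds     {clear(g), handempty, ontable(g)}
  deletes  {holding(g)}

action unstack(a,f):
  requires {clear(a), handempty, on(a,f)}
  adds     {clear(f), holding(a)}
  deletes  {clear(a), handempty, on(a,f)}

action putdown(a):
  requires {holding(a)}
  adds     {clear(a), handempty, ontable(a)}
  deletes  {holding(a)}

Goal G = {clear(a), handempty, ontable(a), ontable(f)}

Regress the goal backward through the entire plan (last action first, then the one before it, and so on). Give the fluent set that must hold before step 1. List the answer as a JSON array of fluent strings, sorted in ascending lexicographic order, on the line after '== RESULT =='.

Regress step by step:
  through step 3 (putdown(a)): drop {clear(a), handempty, ontable(a)}, keep {ontable(f)}, require {holding(a)}
    → {holding(a), ontable(f)}
  through step 2 (unstack(a,f)): drop {holding(a)}, keep {ontable(f)}, require {clear(a), handempty, on(a,f)}
    → {clear(a), handempty, on(a,f), ontable(f)}
  through step 1 (putdown(g)): drop {handempty}, keep {clear(a), on(a,f), ontable(f)}, require {holding(g)}
    → {clear(a), holding(g), on(a,f), ontable(f)}

== RESULT ==
["clear(a)", "holding(g)", "on(a,f)", "ontable(f)"]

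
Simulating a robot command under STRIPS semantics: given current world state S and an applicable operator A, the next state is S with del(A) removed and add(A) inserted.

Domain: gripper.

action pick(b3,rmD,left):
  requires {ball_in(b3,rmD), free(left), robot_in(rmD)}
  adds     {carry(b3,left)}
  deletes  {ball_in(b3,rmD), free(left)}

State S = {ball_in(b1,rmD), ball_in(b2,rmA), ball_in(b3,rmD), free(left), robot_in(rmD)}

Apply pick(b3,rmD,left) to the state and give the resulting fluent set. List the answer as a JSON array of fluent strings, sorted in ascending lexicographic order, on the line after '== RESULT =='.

Progress:
  pre ⊆ S: {ball_in(b3,rmD), free(left), robot_in(rmD)} ⊆ S  — applicable
  S \ del = {ball_in(b1,rmD), ball_in(b2,rmA), robot_in(rmD)}
  ∪ add   = {ball_in(b1,rmD), ball_in(b2,rmA), carry(b3,left), robot_in(rmD)}

== RESULT ==
["ball_in(b1,rmD)", "ball_in(b2,rmA)", "carry(b3,left)", "robot_in(rmD)"]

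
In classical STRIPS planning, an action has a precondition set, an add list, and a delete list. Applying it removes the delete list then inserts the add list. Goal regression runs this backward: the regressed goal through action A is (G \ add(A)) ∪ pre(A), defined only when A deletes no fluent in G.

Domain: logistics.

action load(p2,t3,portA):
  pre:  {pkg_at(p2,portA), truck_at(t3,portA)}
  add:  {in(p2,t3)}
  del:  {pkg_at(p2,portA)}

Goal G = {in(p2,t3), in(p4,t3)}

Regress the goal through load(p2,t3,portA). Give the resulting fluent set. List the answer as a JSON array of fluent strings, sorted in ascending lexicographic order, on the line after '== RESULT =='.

Compute (G \ add) ∪ pre:
  G ∩ del = {}  (empty — regression defined)
  G \ add = {in(p2,t3), in(p4,t3)} \ {in(p2,t3)} = {in(p4,t3)}
  ∪ pre   = {in(p4,t3)} ∪ {pkg_at(p2,portA), truck_at(t3,portA)}
          = {in(p4,t3), pkg_at(p2,portA), truck_at(t3,portA)}

== RESULT ==
["in(p4,t3)", "pkg_at(p2,portA)", "truck_at(t3,portA)"]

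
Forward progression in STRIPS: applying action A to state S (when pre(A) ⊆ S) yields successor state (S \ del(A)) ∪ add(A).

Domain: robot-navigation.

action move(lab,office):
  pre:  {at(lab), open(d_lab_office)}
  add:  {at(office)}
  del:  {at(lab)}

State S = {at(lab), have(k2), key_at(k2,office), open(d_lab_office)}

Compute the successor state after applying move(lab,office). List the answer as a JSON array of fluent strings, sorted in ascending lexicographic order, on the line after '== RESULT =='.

Compute (S \ del) ∪ add:
  pre ⊆ S: {at(lab), open(d_lab_office)} ⊆ S  — applicable
  S \ del = {have(k2), key_at(k2,office), open(d_lab_office)}
  ∪ add   = {at(office), have(k2), key_at(k2,office), open(d_lab_office)}

== RESULT ==
["at(office)", "have(k2)", "key_at(k2,office)", "open(d_lab_office)"]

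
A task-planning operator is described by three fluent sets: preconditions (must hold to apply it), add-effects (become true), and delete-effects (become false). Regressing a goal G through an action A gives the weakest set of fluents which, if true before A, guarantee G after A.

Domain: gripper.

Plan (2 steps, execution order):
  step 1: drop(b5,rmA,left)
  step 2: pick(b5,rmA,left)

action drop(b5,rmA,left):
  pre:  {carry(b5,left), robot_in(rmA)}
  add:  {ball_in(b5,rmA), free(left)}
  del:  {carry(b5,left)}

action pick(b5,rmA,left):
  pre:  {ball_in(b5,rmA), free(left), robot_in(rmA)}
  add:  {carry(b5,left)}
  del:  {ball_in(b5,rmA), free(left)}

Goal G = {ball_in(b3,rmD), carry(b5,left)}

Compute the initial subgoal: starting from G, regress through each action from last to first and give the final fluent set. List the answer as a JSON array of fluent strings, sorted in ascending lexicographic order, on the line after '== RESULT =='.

Work backward from the goal:
  through step 2 (pick(b5,rmA,left)): drop {carry(b5,left)}, keep {ball_in(b3,rmD)}, require {ball_in(b5,rmA), free(left), robot_in(rmA)}
    → {ball_in(b3,rmD), ball_in(b5,rmA), free(left), robot_in(rmA)}
  through step 1 (drop(b5,rmA,left)): drop {ball_in(b5,rmA), free(left)}, keep {ball_in(b3,rmD), robot_in(rmA)}, require {carry(b5,left), robot_in(rmA)}
    → {ball_in(b3,rmD), carry(b5,left), robot_in(rmA)}

== RESULT ==
["ball_in(b3,rmD)", "carry(b5,left)", "robot_in(rmA)"]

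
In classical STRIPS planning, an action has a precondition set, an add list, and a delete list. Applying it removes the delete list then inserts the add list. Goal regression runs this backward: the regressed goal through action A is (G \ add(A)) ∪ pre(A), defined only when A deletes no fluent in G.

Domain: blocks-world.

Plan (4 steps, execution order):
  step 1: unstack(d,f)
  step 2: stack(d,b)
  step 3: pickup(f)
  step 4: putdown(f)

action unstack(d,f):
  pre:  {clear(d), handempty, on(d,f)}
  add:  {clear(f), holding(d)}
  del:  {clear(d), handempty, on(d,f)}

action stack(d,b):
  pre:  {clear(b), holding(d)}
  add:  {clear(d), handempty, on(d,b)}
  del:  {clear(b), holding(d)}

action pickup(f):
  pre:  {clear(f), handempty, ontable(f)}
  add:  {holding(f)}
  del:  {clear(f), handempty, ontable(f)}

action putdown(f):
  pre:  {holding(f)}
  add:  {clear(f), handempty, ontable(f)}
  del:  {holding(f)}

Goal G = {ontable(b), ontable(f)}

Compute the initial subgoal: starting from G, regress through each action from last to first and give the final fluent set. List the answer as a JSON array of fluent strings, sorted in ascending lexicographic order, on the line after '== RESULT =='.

Work backward from the goal:
  through step 4 (putdown(f)): drop {ontable(f)}, keep {ontable(b)}, require {holding(f)}
    → {holding(f), ontable(b)}
  through step 3 (pickup(f)): drop {holding(f)}, keep {ontable(b)}, require {clear(f), handempty, ontable(f)}
    → {clear(f), handempty, ontable(b), ontable(f)}
  through step 2 (stack(d,b)): drop {handempty}, keep {clear(f), ontable(b), ontable(f)}, require {clear(b), holding(d)}
    → {clear(b), clear(f), holding(d), ontable(b), ontable(f)}
  through step 1 (unstack(d,f)): drop {clear(f), holding(d)}, keep {clear(b), ontable(b), ontable(f)}, require {clear(d), handempty, on(d,f)}
    → {clear(b), clear(d), handempty, on(d,f), ontable(b), ontable(f)}

== RESULT ==
["clear(b)", "clear(d)", "handempty", "on(d,f)", "ontable(b)", "ontable(f)"]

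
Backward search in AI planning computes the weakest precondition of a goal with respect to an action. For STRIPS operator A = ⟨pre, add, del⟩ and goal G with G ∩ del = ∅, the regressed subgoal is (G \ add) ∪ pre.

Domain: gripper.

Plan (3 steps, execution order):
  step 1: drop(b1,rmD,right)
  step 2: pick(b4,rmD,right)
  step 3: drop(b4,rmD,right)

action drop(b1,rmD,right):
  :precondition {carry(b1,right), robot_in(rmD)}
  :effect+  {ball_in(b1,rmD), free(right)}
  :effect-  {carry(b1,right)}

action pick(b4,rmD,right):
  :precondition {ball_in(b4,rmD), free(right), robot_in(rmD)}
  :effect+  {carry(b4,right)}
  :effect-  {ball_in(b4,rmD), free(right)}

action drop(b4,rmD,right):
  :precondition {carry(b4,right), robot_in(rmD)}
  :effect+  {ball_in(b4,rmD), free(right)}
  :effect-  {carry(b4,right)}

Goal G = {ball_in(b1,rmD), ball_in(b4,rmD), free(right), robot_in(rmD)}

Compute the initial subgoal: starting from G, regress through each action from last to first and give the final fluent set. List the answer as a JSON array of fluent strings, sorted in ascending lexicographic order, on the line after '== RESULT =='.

Work backward from the goal:
  through step 3 (drop(b4,rmD,right)): drop {ball_in(b4,rmD), free(right)}, keep {ball_in(b1,rmD), robot_in(rmD)}, require {carry(b4,right), robot_in(rmD)}
    → {ball_in(b1,rmD), carry(b4,right), robot_in(rmD)}
  through step 2 (pick(b4,rmD,right)): drop {carry(b4,right)}, keep {ball_in(b1,rmD), robot_in(rmD)}, require {ball_in(b4,rmD), free(right), robot_in(rmD)}
    → {ball_in(b1,rmD), ball_in(b4,rmD), free(right), robot_in(rmD)}
  through step 1 (drop(b1,rmD,right)): drop {ball_in(b1,rmD), free(right)}, keep {ball_in(b4,rmD), robot_in(rmD)}, require {carry(b1,right), robot_in(rmD)}
    → {ball_in(b4,rmD), carry(b1,right), robot_in(rmD)}

== RESULT ==
["ball_in(b4,rmD)", "carry(b1,right)", "robot_in(rmD)"]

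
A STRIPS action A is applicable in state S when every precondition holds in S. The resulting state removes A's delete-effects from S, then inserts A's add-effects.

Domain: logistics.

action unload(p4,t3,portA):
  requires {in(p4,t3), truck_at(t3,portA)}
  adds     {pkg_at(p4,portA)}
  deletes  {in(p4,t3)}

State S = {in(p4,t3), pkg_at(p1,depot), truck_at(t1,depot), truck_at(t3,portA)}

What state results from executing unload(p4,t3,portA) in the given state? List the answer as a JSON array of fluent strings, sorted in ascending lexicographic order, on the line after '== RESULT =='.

Compute (S \ del) ∪ add:
  pre ⊆ S: {in(p4,t3), truck_at(t3,portA)} ⊆ S  — applicable
  S \ del = {pkg_at(p1,depot), truck_at(t1,depot), truck_at(t3,portA)}
  ∪ add   = {pkg_at(p1,depot), pkg_at(p4,portA), truck_at(t1,depot), truck_at(t3,portA)}

== RESULT ==
["pkg_at(p1,depot)", "pkg_at(p4,portA)", "truck_at(t1,depot)", "truck_at(t3,portA)"]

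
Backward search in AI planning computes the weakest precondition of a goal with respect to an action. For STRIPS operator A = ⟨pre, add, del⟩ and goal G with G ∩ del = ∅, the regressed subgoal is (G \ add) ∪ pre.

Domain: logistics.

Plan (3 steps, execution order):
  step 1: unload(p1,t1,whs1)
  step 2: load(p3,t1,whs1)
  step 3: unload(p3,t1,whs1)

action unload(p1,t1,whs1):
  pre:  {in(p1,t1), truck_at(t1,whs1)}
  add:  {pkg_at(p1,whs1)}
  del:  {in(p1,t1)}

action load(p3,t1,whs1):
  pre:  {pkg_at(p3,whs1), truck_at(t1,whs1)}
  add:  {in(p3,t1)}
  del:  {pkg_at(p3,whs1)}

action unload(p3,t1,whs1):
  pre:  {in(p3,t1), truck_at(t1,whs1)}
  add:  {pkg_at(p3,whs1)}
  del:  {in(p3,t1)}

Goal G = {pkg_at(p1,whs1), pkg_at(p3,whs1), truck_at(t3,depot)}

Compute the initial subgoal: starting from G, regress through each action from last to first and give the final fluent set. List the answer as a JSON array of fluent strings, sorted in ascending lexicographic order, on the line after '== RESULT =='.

Work backward from the goal:
  through step 3 (unload(p3,t1,whs1)): drop {pkg_at(p3,whs1)}, keep {pkg_at(p1,whs1), truck_at(t3,depot)}, require {in(p3,t1), truck_at(t1,whs1)}
    → {in(p3,t1), pkg_at(p1,whs1), truck_at(t1,whs1), truck_at(t3,depot)}
  through step 2 (load(p3,t1,whs1)): drop {in(p3,t1)}, keep {pkg_at(p1,whs1), truck_at(t1,whs1), truck_at(t3,depot)}, require {pkg_at(p3,whs1), truck_at(t1,whs1)}
    → {pkg_at(p1,whs1), pkg_at(p3,whs1), truck_at(t1,whs1), truck_at(t3,depot)}
  through step 1 (unload(p1,t1,whs1)): drop {pkg_at(p1,whs1)}, keep {pkg_at(p3,whs1), truck_at(t1,whs1), truck_at(t3,depot)}, require {in(p1,t1), truck_at(t1,whs1)}
    → {in(p1,t1), pkg_at(p3,whs1), truck_at(t1,whs1), truck_at(t3,depot)}

== RESULT ==
["in(p1,t1)", "pkg_at(p3,whs1)", "truck_at(t1,whs1)", "truck_at(t3,depot)"]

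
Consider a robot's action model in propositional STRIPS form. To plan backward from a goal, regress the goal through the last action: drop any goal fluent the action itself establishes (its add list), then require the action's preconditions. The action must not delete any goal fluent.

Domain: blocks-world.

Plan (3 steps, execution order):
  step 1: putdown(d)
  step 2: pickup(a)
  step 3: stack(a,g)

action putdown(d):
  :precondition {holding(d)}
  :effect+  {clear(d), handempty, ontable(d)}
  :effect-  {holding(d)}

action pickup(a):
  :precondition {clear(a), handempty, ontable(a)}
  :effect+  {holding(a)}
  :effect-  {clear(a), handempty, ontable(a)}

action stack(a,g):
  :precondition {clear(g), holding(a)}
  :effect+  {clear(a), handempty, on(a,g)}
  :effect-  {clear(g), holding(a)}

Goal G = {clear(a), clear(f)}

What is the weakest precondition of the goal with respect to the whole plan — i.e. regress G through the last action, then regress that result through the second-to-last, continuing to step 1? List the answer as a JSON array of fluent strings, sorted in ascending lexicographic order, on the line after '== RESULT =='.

Work backward from the goal:
  through step 3 (stack(a,g)): drop {clear(a)}, keep {clear(f)}, require {clear(g), holding(a)}
    → {clear(f), clear(g), holding(a)}
  through step 2 (pickup(a)): drop {holding(a)}, keep {clear(f), clear(g)}, require {clear(a), handempty, ontable(a)}
    → {clear(a), clear(f), clear(g), handempty, ontable(a)}
  through step 1 (putdown(d)): drop {handempty}, keep {clear(a), clear(f), clear(g), ontable(a)}, require {holding(d)}
    → {clear(a), clear(f), clear(g), holding(d), ontable(a)}

== RESULT ==
["clear(a)", "clear(f)", "clear(g)", "holding(d)", "ontable(a)"]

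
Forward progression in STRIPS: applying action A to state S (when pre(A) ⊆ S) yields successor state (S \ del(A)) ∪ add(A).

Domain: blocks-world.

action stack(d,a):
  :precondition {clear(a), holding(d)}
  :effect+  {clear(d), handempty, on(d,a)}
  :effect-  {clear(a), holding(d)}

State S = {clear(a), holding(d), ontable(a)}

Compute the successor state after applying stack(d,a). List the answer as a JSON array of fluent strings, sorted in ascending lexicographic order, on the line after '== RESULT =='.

Compute (S \ del) ∪ add:
  pre ⊆ S: {clear(a), holding(d)} ⊆ S  — applicable
  S \ del = {ontable(a)}
  ∪ add   = {clear(d), handempty, on(d,a), ontable(a)}

== RESULT ==
["clear(d)", "handempty", "on(d,a)", "ontable(a)"]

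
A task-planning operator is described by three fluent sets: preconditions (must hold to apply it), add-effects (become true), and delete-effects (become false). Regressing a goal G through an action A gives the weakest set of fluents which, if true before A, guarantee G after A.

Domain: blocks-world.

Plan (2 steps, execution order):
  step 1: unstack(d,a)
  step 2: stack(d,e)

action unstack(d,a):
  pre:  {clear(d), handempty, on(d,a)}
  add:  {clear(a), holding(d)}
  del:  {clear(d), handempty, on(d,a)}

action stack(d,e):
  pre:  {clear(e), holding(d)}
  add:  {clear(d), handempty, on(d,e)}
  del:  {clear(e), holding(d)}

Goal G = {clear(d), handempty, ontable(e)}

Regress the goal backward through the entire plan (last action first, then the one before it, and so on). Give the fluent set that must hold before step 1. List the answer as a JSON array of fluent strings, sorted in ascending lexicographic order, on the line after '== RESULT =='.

Work backward from the goal:
  through step 2 (stack(d,e)): drop {clear(d), handempty}, keep {ontable(e)}, require {clear(e), holding(d)}
    → {clear(e), holding(d), ontable(e)}
  through step 1 (unstack(d,a)): drop {holding(d)}, keep {clear(e), ontable(e)}, require {clear(d), handempty, on(d,a)}
    → {clear(d), clear(e), handempty, on(d,a), ontable(e)}

== RESULT ==
["clear(d)", "clear(e)", "handempty", "on(d,a)", "ontable(e)"]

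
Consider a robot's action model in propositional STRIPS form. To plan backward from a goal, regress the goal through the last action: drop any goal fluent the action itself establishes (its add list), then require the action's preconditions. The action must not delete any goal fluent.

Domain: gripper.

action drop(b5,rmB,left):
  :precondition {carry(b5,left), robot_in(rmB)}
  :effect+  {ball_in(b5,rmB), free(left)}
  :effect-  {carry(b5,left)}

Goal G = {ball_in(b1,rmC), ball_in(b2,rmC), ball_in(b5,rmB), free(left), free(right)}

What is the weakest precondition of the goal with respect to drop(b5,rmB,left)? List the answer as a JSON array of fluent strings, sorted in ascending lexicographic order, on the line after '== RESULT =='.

Compute (G \ add) ∪ pre:
  G ∩ del = {}  (empty — regression defined)
  G \ add = {ball_in(b1,rmC), ball_in(b2,rmC), ball_in(b5,rmB), free(left), free(right)} \ {ball_in(b5,rmB), free(left)} = {ball_in(b1,rmC), ball_in(b2,rmC), free(right)}
  ∪ pre   = {ball_in(b1,rmC), ball_in(b2,rmC), free(right)} ∪ {carry(b5,left), robot_in(rmB)}
          = {ball_in(b1,rmC), ball_in(b2,rmC), carry(b5,left), free(right), robot_in(rmB)}

== RESULT ==
["ball_in(b1,rmC)", "ball_in(b2,rmC)", "carry(b5,left)", "free(right)", "robot_in(rmB)"]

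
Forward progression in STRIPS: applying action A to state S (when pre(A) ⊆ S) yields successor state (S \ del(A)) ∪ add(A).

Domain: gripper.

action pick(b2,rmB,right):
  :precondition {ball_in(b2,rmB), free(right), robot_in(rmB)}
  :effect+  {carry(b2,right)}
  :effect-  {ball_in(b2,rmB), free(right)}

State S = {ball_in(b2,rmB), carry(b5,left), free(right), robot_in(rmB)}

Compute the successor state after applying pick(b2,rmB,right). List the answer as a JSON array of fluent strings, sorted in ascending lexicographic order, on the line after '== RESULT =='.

Compute (S \ del) ∪ add:
  pre ⊆ S: {ball_in(b2,rmB), free(right), robot_in(rmB)} ⊆ S  — applicable
  S \ del = {carry(b5,left), robot_in(rmB)}
  ∪ add   = {carry(b2,right), carry(b5,left), robot_in(rmB)}

== RESULT ==
["carry(b2,right)", "carry(b5,left)", "robot_in(rmB)"]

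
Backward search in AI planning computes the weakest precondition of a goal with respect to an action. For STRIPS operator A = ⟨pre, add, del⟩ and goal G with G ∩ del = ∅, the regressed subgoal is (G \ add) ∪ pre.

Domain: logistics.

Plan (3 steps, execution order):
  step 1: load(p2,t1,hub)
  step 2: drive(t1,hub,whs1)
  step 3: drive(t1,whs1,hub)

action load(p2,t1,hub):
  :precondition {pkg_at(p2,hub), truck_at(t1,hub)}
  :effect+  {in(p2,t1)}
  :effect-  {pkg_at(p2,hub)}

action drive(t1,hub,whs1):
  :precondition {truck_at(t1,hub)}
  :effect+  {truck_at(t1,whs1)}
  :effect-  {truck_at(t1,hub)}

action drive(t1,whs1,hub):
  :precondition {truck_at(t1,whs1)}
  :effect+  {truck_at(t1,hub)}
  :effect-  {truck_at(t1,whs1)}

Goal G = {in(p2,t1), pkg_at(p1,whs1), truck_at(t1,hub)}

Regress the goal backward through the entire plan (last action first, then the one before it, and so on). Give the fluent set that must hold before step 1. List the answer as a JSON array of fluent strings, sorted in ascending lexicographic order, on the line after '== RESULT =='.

Regress step by step:
  through step 3 (drive(t1,whs1,hub)): drop {truck_at(t1,hub)}, keep {in(p2,t1), pkg_at(p1,whs1)}, require {truck_at(t1,whs1)}
    → {in(p2,t1), pkg_at(p1,whs1), truck_at(t1,whs1)}
  through step 2 (drive(t1,hub,whs1)): drop {truck_at(t1,whs1)}, keep {in(p2,t1), pkg_at(p1,whs1)}, require {truck_at(t1,hub)}
    → {in(p2,t1), pkg_at(p1,whs1), truck_at(t1,hub)}
  through step 1 (load(p2,t1,hub)): drop {in(p2,t1)}, keep {pkg_at(p1,whs1), truck_at(t1,hub)}, require {pkg_at(p2,hub), truck_at(t1,hub)}
    → {pkg_at(p1,whs1), pkg_at(p2,hub), truck_at(t1,hub)}

== RESULT ==
["pkg_at(p1,whs1)", "pkg_at(p2,hub)", "truck_at(t1,hub)"]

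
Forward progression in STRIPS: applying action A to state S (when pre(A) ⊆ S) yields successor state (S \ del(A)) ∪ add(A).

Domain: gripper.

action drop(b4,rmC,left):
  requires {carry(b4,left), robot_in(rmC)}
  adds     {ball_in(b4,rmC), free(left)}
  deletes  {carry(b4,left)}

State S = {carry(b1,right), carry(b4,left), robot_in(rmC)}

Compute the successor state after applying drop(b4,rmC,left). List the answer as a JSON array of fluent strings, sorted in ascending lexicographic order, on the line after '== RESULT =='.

Progress:
  pre ⊆ S: {carry(b4,left), robot_in(rmC)} ⊆ S  — applicable
  S \ del = {carry(b1,right), robot_in(rmC)}
  ∪ add   = {ball_in(b4,rmC), carry(b1,right), free(left), robot_in(rmC)}

== RESULT ==
["ball_in(b4,rmC)", "carry(b1,right)", "free(left)", "robot_in(rmC)"]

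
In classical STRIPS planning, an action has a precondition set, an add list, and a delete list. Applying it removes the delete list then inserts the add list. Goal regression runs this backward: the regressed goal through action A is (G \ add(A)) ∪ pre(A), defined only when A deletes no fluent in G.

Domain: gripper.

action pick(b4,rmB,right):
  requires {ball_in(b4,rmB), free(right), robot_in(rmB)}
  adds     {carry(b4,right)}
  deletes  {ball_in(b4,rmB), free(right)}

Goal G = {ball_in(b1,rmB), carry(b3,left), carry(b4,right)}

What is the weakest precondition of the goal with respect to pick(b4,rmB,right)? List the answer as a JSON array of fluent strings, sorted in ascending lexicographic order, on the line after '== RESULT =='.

Regress:
  G ∩ del = {}  (empty — regression defined)
  G \ add = {ball_in(b1,rmB), carry(b3,left), carry(b4,right)} \ {carry(b4,right)} = {ball_in(b1,rmB), carry(b3,left)}
  ∪ pre   = {ball_in(b1,rmB), carry(b3,left)} ∪ {ball_in(b4,rmB), free(right), robot_in(rmB)}
          = {ball_in(b1,rmB), ball_in(b4,rmB), carry(b3,left), free(right), robot_in(rmB)}

== RESULT ==
["ball_in(b1,rmB)", "ball_in(b4,rmB)", "carry(b3,left)", "free(right)", "robot_in(rmB)"]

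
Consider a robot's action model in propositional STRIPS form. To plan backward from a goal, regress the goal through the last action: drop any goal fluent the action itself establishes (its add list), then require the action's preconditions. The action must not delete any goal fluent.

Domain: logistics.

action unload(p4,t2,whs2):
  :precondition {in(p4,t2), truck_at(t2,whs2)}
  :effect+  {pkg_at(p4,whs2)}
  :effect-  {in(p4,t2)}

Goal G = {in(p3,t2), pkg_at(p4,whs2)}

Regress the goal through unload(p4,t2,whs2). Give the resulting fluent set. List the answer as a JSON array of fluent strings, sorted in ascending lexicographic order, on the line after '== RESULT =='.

Compute (G \ add) ∪ pre:
  G ∩ del = {}  (empty — regression defined)
  G \ add = {in(p3,t2), pkg_at(p4,whs2)} \ {pkg_at(p4,whs2)} = {in(p3,t2)}
  ∪ pre   = {in(p3,t2)} ∪ {in(p4,t2), truck_at(t2,whs2)}
          = {in(p3,t2), in(p4,t2), truck_at(t2,whs2)}

== RESULT ==
["in(p3,t2)", "in(p4,t2)", "truck_at(t2,whs2)"]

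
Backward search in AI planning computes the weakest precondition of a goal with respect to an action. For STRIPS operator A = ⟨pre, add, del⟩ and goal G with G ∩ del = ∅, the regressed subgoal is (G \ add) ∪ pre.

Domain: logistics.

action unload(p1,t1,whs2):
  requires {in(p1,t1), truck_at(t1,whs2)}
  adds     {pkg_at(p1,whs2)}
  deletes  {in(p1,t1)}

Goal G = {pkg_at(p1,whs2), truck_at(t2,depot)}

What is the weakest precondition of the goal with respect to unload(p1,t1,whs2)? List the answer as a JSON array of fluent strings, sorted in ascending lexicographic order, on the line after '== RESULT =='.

Regress:
  G ∩ del = {}  (empty — regression defined)
  G \ add = {pkg_at(p1,whs2), truck_at(t2,depot)} \ {pkg_at(p1,whs2)} = {truck_at(t2,depot)}
  ∪ pre   = {truck_at(t2,depot)} ∪ {in(p1,t1), truck_at(t1,whs2)}
          = {in(p1,t1), truck_at(t1,whs2), truck_at(t2,depot)}

== RESULT ==
["in(p1,t1)", "truck_at(t1,whs2)", "truck_at(t2,depot)"]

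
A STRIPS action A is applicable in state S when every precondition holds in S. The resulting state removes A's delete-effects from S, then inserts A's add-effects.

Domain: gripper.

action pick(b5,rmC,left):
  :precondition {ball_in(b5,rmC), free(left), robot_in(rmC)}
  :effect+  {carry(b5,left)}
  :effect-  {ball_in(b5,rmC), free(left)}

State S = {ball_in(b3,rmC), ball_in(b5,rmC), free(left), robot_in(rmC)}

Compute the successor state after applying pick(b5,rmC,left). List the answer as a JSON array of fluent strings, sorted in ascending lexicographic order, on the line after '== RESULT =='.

Compute (S \ del) ∪ add:
  pre ⊆ S: {ball_in(b5,rmC), free(left), robot_in(rmC)} ⊆ S  — applicable
  S \ del = {ball_in(b3,rmC), robot_in(rmC)}
  ∪ add   = {ball_in(b3,rmC), carry(b5,left), robot_in(rmC)}

== RESULT ==
["ball_in(b3,rmC)", "carry(b5,left)", "robot_in(rmC)"]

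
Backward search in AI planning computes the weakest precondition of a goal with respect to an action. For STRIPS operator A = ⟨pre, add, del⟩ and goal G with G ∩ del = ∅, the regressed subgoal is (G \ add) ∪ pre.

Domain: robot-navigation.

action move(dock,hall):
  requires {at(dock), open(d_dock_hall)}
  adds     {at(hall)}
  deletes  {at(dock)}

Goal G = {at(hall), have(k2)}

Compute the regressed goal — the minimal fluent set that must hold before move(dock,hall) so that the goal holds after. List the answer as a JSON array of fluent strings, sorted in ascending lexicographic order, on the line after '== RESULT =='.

Compute (G \ add) ∪ pre:
  G ∩ del = {}  (empty — regression defined)
  G \ add = {at(hall), have(k2)} \ {at(hall)} = {have(k2)}
  ∪ pre   = {have(k2)} ∪ {at(dock), open(d_dock_hall)}
          = {at(dock), have(k2), open(d_dock_hall)}

== RESULT ==
["at(dock)", "have(k2)", "open(d_dock_hall)"]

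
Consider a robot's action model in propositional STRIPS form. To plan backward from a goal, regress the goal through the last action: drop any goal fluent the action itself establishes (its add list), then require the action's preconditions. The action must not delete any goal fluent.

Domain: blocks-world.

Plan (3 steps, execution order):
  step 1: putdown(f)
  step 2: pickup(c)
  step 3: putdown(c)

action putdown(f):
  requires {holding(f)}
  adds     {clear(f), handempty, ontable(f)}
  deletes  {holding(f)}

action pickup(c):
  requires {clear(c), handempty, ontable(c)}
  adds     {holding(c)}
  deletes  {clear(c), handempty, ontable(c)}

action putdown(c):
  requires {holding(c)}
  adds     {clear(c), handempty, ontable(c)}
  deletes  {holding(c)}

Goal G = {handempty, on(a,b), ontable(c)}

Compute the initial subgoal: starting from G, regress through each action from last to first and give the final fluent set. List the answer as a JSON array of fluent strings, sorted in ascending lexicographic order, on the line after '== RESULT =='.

Regress step by step:
  through step 3 (putdown(c)): drop {handempty, ontable(c)}, keep {on(a,b)}, require {holding(c)}
    → {holding(c), on(a,b)}
  through step 2 (pickup(c)): drop {holding(c)}, keep {on(a,b)}, require {clear(c), handempty, ontable(c)}
    → {clear(c), handempty, on(a,b), ontable(c)}
  through step 1 (putdown(f)): drop {handempty}, keep {clear(c), on(a,b), ontable(c)}, require {holding(f)}
    → {clear(c), holding(f), on(a,b), ontable(c)}

== RESULT ==
["clear(c)", "holding(f)", "on(a,b)", "ontable(c)"]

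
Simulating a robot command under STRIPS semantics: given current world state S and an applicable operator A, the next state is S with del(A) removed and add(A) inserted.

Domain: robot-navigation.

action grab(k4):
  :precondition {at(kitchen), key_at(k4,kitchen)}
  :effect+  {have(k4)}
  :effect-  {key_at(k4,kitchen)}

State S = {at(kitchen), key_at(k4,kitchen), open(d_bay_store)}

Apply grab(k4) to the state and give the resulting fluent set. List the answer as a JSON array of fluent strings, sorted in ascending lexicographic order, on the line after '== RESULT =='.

Progress:
  pre ⊆ S: {at(kitchen), key_at(k4,kitchen)} ⊆ S  — applicable
  S \ del = {at(kitchen), open(d_bay_store)}
  ∪ add   = {at(kitchen), have(k4), open(d_bay_store)}

== RESULT ==
["at(kitchen)", "have(k4)", "open(d_bay_store)"]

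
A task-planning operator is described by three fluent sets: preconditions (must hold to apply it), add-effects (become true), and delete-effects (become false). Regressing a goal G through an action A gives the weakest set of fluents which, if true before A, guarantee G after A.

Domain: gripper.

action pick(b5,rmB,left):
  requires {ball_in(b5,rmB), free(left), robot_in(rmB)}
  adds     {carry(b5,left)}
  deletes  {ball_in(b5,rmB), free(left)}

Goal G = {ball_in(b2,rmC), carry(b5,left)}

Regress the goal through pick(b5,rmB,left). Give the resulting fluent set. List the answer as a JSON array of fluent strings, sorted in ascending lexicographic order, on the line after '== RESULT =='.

Compute (G \ add) ∪ pre:
  G ∩ del = {}  (empty — regression defined)
  G \ add = {ball_in(b2,rmC), carry(b5,left)} \ {carry(b5,left)} = {ball_in(b2,rmC)}
  ∪ pre   = {ball_in(b2,rmC)} ∪ {ball_in(b5,rmB), free(left), robot_in(rmB)}
          = {ball_in(b2,rmC), ball_in(b5,rmB), free(left), robot_in(rmB)}

== RESULT ==
["ball_in(b2,rmC)", "ball_in(b5,rmB)", "free(left)", "robot_in(rmB)"]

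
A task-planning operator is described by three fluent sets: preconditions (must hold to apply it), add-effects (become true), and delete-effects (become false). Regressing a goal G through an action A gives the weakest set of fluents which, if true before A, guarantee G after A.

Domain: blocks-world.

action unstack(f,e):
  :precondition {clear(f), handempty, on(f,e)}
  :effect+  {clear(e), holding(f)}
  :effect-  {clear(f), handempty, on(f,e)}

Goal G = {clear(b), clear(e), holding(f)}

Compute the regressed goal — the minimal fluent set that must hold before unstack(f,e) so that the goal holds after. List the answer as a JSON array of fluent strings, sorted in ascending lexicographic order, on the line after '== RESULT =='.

Compute (G \ add) ∪ pre:
  G ∩ del = {}  (empty — regression defined)
  G \ add = {clear(b), clear(e), holding(f)} \ {clear(e), holding(f)} = {clear(b)}
  ∪ pre   = {clear(b)} ∪ {clear(f), handempty, on(f,e)}
          = {clear(b), clear(f), handempty, on(f,e)}

== RESULT ==
["clear(b)", "clear(f)", "handempty", "on(f,e)"]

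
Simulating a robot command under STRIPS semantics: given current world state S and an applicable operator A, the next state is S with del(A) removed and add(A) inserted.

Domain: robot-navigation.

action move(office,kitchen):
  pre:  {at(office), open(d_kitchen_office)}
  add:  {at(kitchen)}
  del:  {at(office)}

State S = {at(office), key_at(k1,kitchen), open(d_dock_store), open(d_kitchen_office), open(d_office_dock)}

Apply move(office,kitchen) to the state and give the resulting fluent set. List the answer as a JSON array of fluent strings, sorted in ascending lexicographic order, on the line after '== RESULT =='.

Compute (S \ del) ∪ add:
  pre ⊆ S: {at(office), open(d_kitchen_office)} ⊆ S  — applicable
  S \ del = {key_at(k1,kitchen), open(d_dock_store), open(d_kitchen_office), open(d_office_dock)}
  ∪ add   = {at(kitchen), key_at(k1,kitchen), open(d_dock_store), open(d_kitchen_office), open(d_office_dock)}

== RESULT ==
["at(kitchen)", "key_at(k1,kitchen)", "open(d_dock_store)", "open(d_kitchen_office)", "open(d_office_dock)"]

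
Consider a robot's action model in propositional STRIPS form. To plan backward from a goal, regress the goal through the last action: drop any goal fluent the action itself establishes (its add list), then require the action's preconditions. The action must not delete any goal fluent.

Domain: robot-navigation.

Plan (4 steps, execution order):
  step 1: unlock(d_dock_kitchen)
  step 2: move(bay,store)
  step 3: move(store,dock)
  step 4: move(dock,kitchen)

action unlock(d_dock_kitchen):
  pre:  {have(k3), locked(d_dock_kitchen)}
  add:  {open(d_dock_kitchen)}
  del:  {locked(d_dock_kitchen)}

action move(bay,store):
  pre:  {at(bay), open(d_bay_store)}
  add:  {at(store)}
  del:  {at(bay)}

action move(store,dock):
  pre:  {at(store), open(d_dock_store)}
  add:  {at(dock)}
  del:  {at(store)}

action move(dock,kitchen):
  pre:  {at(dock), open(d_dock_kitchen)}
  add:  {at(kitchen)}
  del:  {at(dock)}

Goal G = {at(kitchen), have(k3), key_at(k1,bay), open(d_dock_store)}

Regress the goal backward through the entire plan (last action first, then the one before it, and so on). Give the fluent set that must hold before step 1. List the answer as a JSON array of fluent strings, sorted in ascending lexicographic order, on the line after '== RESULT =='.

Regress step by step:
  through step 4 (move(dock,kitchen)): drop {at(kitchen)}, keep {have(k3), key_at(k1,bay), open(d_dock_store)}, require {at(dock), open(d_dock_kitchen)}
    → {at(dock), have(k3), key_at(k1,bay), open(d_dock_kitchen), open(d_dock_store)}
  through step 3 (move(store,dock)): drop {at(dock)}, keep {have(k3), key_at(k1,bay), open(d_dock_kitchen), open(d_dock_store)}, require {at(store), open(d_dock_store)}
    → {at(store), have(k3), key_at(k1,bay), open(d_dock_kitchen), open(d_dock_store)}
  through step 2 (move(bay,store)): drop {at(store)}, keep {have(k3), key_at(k1,bay), open(d_dock_kitchen), open(d_dock_store)}, require {at(bay), open(d_bay_store)}
    → {at(bay), have(k3), key_at(k1,bay), open(d_bay_store), open(d_dock_kitchen), open(d_dock_store)}
  through step 1 (unlock(d_dock_kitchen)): drop {open(d_dock_kitchen)}, keep {at(bay), have(k3), key_at(k1,bay), open(d_bay_store), open(d_dock_store)}, require {have(k3), locked(d_dock_kitchen)}
    → {at(bay), have(k3), key_at(k1,bay), locked(d_dock_kitchen), open(d_bay_store), open(d_dock_store)}

== RESULT ==
["at(bay)", "have(k3)", "key_at(k1,bay)", "locked(d_dock_kitchen)", "open(d_bay_store)", "open(d_dock_store)"]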